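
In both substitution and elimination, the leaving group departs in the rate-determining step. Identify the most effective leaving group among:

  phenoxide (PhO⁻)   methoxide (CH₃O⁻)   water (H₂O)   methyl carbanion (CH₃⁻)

water (H₂O)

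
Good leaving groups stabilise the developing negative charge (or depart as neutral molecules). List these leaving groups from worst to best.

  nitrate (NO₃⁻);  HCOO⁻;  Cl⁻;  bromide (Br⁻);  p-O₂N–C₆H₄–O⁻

p-O₂N–C₆H₄–O⁻ < HCOO⁻ < nitrate (NO₃⁻) < Cl⁻ < bromide (Br⁻)

A good leaving group is a weak base: the lower the pKₐ of its conjugate acid, the more readily it departs.
bromide (Br⁻): pKₐ(HBr) ≈ -9
Cl⁻: pKₐ(HCl) ≈ -7
nitrate (NO₃⁻): pKₐ(HNO₃) ≈ -1.3
HCOO⁻: pKₐ(HCOOH) ≈ 3.8
p-O₂N–C₆H₄–O⁻: pKₐ(p-nitrophenol) ≈ 7.2
Listed from poorest to best leaving group as asked.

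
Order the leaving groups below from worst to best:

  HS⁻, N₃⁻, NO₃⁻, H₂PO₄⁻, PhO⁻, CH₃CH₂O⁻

A good leaving group is a weak base: the lower the pKₐ of its conjugate acid, the more readily it departs.
NO₃⁻: pKₐ(HNO₃) ≈ -1.3
H₂PO₄⁻: pKₐ(H₃PO₄) ≈ 2.1 — moderate base; biological leaving group after further activation
N₃⁻: pKₐ(HN₃) ≈ 4.7
HS⁻: pKₐ(H₂S) ≈ 7
PhO⁻: pKₐ(C₆H₅OH (phenol)) ≈ 10 — resonance into the ring helps, but still a poor LG
CH₃CH₂O⁻: pKₐ(CH₃CH₂OH) ≈ 16 — strong base; alkoxides do not leave unassisted
The question asks for worst first, so the sequence is read in increasing leaving-group ability.

CH₃CH₂O⁻ < PhO⁻ < HS⁻ < N₃⁻ < H₂PO₄⁻ < NO₃⁻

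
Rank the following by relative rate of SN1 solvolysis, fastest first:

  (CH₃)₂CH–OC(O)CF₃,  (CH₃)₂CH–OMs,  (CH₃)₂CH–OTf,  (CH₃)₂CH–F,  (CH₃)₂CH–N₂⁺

(CH₃)₂CH–N₂⁺ > (CH₃)₂CH–OTf > (CH₃)₂CH–OMs > (CH₃)₂CH–OC(O)CF₃ > (CH₃)₂CH–F

The skeletons are identical, so relative rate is governed entirely by leaving-group ability.
A good leaving group is a weak base: the lower the pKₐ of its conjugate acid, the more readily it departs.
(CH₃)₂CH–N₂⁺ loses N₂: no meaningful conjugate acid; N₂ departs as an exceptionally stable neutral molecule
(CH₃)₂CH–OTf loses OTf⁻: pKₐ(CF₃SO₃H (triflic acid)) ≈ -14
(CH₃)₂CH–OMs loses OMs⁻: pKₐ(CH₃SO₃H (MsOH)) ≈ -1.9
(CH₃)₂CH–OC(O)CF₃ loses CF₃COO⁻: pKₐ(CF₃COOH) ≈ 0.2
(CH₃)₂CH–F loses F⁻: pKₐ(HF) ≈ 3.2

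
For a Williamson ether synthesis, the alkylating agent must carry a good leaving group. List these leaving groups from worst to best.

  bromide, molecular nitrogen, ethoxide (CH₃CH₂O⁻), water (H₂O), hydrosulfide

molecular nitrogen: no meaningful conjugate acid; N₂ departs as an exceptionally stable neutral molecule
bromide: pKₐ(HBr) ≈ -9
water (H₂O): pKₐ(H₃O⁺) ≈ -1.7 — neutral; leaves from a protonated alcohol (R–OH₂⁺)
hydrosulfide: pKₐ(H₂S) ≈ 7
ethoxide (CH₃CH₂O⁻): pKₐ(CH₃CH₂OH) ≈ 16 — strong base; alkoxides do not leave unassisted
The question asks for worst first, so the sequence is read in increasing leaving-group ability.

ethoxide (CH₃CH₂O⁻) < hydrosulfide < water (H₂O) < bromide < molecular nitrogen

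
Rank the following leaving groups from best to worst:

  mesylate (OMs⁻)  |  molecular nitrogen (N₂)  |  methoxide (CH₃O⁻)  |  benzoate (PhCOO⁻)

molecular nitrogen (N₂) > mesylate (OMs⁻) > benzoate (PhCOO⁻) > methoxide (CH₃O⁻)

molecular nitrogen (N₂): no meaningful conjugate acid; N₂ departs as an exceptionally stable neutral molecule
mesylate (OMs⁻): pKₐ(CH₃SO₃H (MsOH)) ≈ -1.9
benzoate (PhCOO⁻): pKₐ(C₆H₅COOH) ≈ 4.2
methoxide (CH₃O⁻): pKₐ(CH₃OH) ≈ 15.5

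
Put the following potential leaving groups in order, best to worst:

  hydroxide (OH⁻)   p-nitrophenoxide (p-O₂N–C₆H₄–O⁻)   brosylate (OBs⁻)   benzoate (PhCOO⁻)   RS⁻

brosylate (OBs⁻) > benzoate (PhCOO⁻) > p-nitrophenoxide (p-O₂N–C₆H₄–O⁻) > RS⁻ > hydroxide (OH⁻)

Leaving-group ability tracks the stability of the departed species; conjugate-acid pKₐ is the usual yardstick (lower pKₐ → better LG).
brosylate (OBs⁻): pKₐ(p-BrC₆H₄SO₃H) ≈ -2.8
benzoate (PhCOO⁻): pKₐ(C₆H₅COOH) ≈ 4.2
p-nitrophenoxide (p-O₂N–C₆H₄–O⁻): pKₐ(p-nitrophenol) ≈ 7.2
RS⁻: pKₐ(RSH (a thiol)) ≈ 10.5
hydroxide (OH⁻): pKₐ(H₂O) ≈ 15.7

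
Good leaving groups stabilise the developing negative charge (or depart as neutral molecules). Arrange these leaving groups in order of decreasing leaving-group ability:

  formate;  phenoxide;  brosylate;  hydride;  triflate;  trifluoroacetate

triflate: pKₐ(CF₃SO₃H (triflic acid)) ≈ -14
brosylate: pKₐ(p-BrC₆H₄SO₃H) ≈ -2.8
trifluoroacetate: pKₐ(CF₃COOH) ≈ 0.2
formate: pKₐ(HCOOH) ≈ 3.8
phenoxide: pKₐ(C₆H₅OH (phenol)) ≈ 10
hydride: pKₐ(H₂) ≈ 36

triflate > brosylate > trifluoroacetate > formate > phenoxide > hydride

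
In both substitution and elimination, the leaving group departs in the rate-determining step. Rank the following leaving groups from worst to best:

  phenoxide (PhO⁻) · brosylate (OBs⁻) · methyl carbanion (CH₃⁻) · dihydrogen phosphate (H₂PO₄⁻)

methyl carbanion (CH₃⁻) < phenoxide (PhO⁻) < dihydrogen phosphate (H₂PO₄⁻) < brosylate (OBs⁻)

brosylate (OBs⁻): pKₐ(p-BrC₆H₄SO₃H) ≈ -2.8 — arenesulfonate with a p-bromo substituent
dihydrogen phosphate (H₂PO₄⁻): pKₐ(H₃PO₄) ≈ 2.1 — moderate base; biological leaving group after further activation
phenoxide (PhO⁻): pKₐ(C₆H₅OH (phenol)) ≈ 10 — resonance into the ring helps, but still a poor LG
methyl carbanion (CH₃⁻): pKₐ(CH₄) ≈ 48 — unstabilised carbanion; the worst conceivable leaving group
Listed from poorest to best leaving group as asked.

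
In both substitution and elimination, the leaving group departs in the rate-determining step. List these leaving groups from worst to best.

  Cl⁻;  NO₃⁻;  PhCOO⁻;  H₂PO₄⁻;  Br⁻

PhCOO⁻ < H₂PO₄⁻ < NO₃⁻ < Cl⁻ < Br⁻

A good leaving group is a weak base: the lower the pKₐ of its conjugate acid, the more readily it departs.
Br⁻: pKₐ(HBr) ≈ -9
Cl⁻: pKₐ(HCl) ≈ -7
NO₃⁻: pKₐ(HNO₃) ≈ -1.3
H₂PO₄⁻: pKₐ(H₃PO₄) ≈ 2.1
PhCOO⁻: pKₐ(C₆H₅COOH) ≈ 4.2
The question asks for worst first, so the sequence is read in increasing leaving-group ability.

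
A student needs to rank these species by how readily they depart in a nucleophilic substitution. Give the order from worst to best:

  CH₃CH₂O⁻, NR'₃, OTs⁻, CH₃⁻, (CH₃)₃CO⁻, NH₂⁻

CH₃⁻ < NH₂⁻ < (CH₃)₃CO⁻ < CH₃CH₂O⁻ < NR'₃ < OTs⁻

Leaving-group ability tracks the stability of the departed species; conjugate-acid pKₐ is the usual yardstick (lower pKₐ → better LG).
OTs⁻: pKₐ(p-CH₃C₆H₄SO₃H (TsOH)) ≈ -2.8 — resonance-delocalised arenesulfonate
NR'₃: pKₐ(R'₃NH⁺) ≈ 10.7
CH₃CH₂O⁻: pKₐ(CH₃CH₂OH) ≈ 16 — strong base; alkoxides do not leave unassisted
(CH₃)₃CO⁻: pKₐ(t-BuOH) ≈ 18
NH₂⁻: pKₐ(NH₃) ≈ 38
CH₃⁻: pKₐ(CH₄) ≈ 48 — unstabilised carbanion; the worst conceivable leaving group
Listed from poorest to best leaving group as asked.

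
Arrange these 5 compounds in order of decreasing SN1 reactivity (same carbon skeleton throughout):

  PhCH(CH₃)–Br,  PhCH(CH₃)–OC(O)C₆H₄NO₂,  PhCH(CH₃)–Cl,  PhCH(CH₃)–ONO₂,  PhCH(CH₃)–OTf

Identical carbon frameworks mean the comparison reduces to leaving-group quality.
The more stable X⁻ (or X) is on its own — i.e. the weaker a base it is — the better a leaving group it makes.
PhCH(CH₃)–OTf loses OTf⁻: pKₐ(CF₃SO₃H (triflic acid)) ≈ -14
PhCH(CH₃)–Br loses Br⁻: pKₐ(HBr) ≈ -9
PhCH(CH₃)–Cl loses Cl⁻: pKₐ(HCl) ≈ -7
PhCH(CH₃)–ONO₂ loses NO₃⁻: pKₐ(HNO₃) ≈ -1.3
PhCH(CH₃)–OC(O)C₆H₄NO₂ loses p-O₂N–C₆H₄–COO⁻: pKₐ(p-nitrobenzoic acid) ≈ 3.4

PhCH(CH₃)–OTf > PhCH(CH₃)–Br > PhCH(CH₃)–Cl > PhCH(CH₃)–ONO₂ > PhCH(CH₃)–OC(O)C₆H₄NO₂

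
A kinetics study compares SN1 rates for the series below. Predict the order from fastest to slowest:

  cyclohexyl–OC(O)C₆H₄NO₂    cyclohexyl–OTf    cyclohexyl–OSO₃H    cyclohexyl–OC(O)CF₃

cyclohexyl–OTf > cyclohexyl–OSO₃H > cyclohexyl–OC(O)CF₃ > cyclohexyl–OC(O)C₆H₄NO₂

With the same alkyl group throughout, only the leaving group differentiates the rates.
The more stable X⁻ (or X) is on its own — i.e. the weaker a base it is — the better a leaving group it makes.
cyclohexyl–OTf loses OTf⁻: pKₐ(CF₃SO₃H (triflic acid)) ≈ -14
cyclohexyl–OSO₃H loses HSO₄⁻: pKₐ(H₂SO₄) ≈ -3
cyclohexyl–OC(O)CF₃ loses CF₃COO⁻: pKₐ(CF₃COOH) ≈ 0.2
cyclohexyl–OC(O)C₆H₄NO₂ loses p-O₂N–C₆H₄–COO⁻: pKₐ(p-nitrobenzoic acid) ≈ 3.4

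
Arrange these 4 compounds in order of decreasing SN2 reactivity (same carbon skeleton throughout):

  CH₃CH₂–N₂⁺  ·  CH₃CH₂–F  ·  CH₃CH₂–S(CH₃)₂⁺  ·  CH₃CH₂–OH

With the same alkyl group throughout, only the leaving group differentiates the rates.
Rank by basicity of the departing species: weakest base leaves most easily.
CH₃CH₂–N₂⁺ loses N₂: no meaningful conjugate acid; N₂ departs as an exceptionally stable neutral molecule
CH₃CH₂–S(CH₃)₂⁺ loses SR'₂: pKₐ(R'₂SH⁺) ≈ -7
CH₃CH₂–F loses F⁻: pKₐ(HF) ≈ 3.2
CH₃CH₂–OH loses OH⁻: pKₐ(H₂O) ≈ 15.7

CH₃CH₂–N₂⁺ > CH₃CH₂–S(CH₃)₂⁺ > CH₃CH₂–F > CH₃CH₂–OH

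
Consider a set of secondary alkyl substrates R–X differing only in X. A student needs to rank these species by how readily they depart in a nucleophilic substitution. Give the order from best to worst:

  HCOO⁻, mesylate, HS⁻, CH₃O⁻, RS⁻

Leaving-group ability tracks the stability of the departed species; conjugate-acid pKₐ is the usual yardstick (lower pKₐ → better LG).
mesylate: pKₐ(CH₃SO₃H (MsOH)) ≈ -1.9
HCOO⁻: pKₐ(HCOOH) ≈ 3.8
HS⁻: pKₐ(H₂S) ≈ 7
RS⁻: pKₐ(RSH (a thiol)) ≈ 10.5
CH₃O⁻: pKₐ(CH₃OH) ≈ 15.5

mesylate > HCOO⁻ > HS⁻ > RS⁻ > CH₃O⁻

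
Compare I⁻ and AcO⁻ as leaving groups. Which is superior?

I⁻ is the better leaving group.
pKₐ(HI) ≈ -10 versus pKₐ(CH₃COOH) ≈ 4.8: I⁻ is the much weaker base.
Large, highly polarisable; very weak base.

I⁻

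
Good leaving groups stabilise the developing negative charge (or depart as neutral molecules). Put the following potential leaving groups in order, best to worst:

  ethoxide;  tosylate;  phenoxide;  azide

tosylate > azide > phenoxide > ethoxide

Rank by basicity of the departing species: weakest base leaves most easily.
tosylate: pKₐ(p-CH₃C₆H₄SO₃H (TsOH)) ≈ -2.8
azide: pKₐ(HN₃) ≈ 4.7 — linear, resonance-stabilised
phenoxide: pKₐ(C₆H₅OH (phenol)) ≈ 10
ethoxide: pKₐ(CH₃CH₂OH) ≈ 16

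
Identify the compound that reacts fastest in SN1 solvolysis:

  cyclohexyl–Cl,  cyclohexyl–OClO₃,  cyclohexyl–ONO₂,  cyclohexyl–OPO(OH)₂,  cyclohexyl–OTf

With the same alkyl group throughout, only the leaving group differentiates the rates.
The more stable X⁻ (or X) is on its own — i.e. the weaker a base it is — the better a leaving group it makes.
cyclohexyl–OTf loses OTf⁻: pKₐ(CF₃SO₃H (triflic acid)) ≈ -14
cyclohexyl–OClO₃ loses ClO₄⁻: pKₐ(HClO₄) ≈ -10
cyclohexyl–Cl loses Cl⁻: pKₐ(HCl) ≈ -7
cyclohexyl–ONO₂ loses NO₃⁻: pKₐ(HNO₃) ≈ -1.3
cyclohexyl–OPO(OH)₂ loses H₂PO₄⁻: pKₐ(H₃PO₄) ≈ 2.1

cyclohexyl–OTf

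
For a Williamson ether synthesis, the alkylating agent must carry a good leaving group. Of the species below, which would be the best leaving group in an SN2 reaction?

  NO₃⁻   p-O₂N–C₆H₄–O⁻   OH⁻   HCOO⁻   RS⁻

Rank by basicity of the departing species: weakest base leaves most easily.
NO₃⁻: pKₐ(HNO₃) ≈ -1.3
HCOO⁻: pKₐ(HCOOH) ≈ 3.8
p-O₂N–C₆H₄–O⁻: pKₐ(p-nitrophenol) ≈ 7.2
RS⁻: pKₐ(RSH (a thiol)) ≈ 10.5
OH⁻: pKₐ(H₂O) ≈ 15.7

NO₃⁻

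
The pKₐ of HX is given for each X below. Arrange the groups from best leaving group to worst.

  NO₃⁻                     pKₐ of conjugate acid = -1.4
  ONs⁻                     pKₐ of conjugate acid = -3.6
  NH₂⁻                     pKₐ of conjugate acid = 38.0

Lower conjugate-acid pKₐ ⇒ weaker base ⇒ better leaving group.
Sorting by the given values: ONs⁻ (-3.6), NO₃⁻ (-1.4), NH₂⁻ (38.0).

ONs⁻ > NO₃⁻ > NH₂⁻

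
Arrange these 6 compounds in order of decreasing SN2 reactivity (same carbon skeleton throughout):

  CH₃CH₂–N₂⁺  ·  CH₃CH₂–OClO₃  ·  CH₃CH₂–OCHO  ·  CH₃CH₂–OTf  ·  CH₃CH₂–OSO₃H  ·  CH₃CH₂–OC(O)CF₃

CH₃CH₂–N₂⁺ > CH₃CH₂–OTf > CH₃CH₂–OClO₃ > CH₃CH₂–OSO₃H > CH₃CH₂–OC(O)CF₃ > CH₃CH₂–OCHO

With the same alkyl group throughout, only the leaving group differentiates the rates.
A good leaving group is a weak base: the lower the pKₐ of its conjugate acid, the more readily it departs.
CH₃CH₂–N₂⁺ loses N₂: no meaningful conjugate acid; N₂ departs as an exceptionally stable neutral molecule
CH₃CH₂–OTf loses OTf⁻: pKₐ(CF₃SO₃H (triflic acid)) ≈ -14
CH₃CH₂–OClO₃ loses ClO₄⁻: pKₐ(HClO₄) ≈ -10
CH₃CH₂–OSO₃H loses HSO₄⁻: pKₐ(H₂SO₄) ≈ -3
CH₃CH₂–OC(O)CF₃ loses CF₃COO⁻: pKₐ(CF₃COOH) ≈ 0.2
CH₃CH₂–OCHO loses HCOO⁻: pKₐ(HCOOH) ≈ 3.8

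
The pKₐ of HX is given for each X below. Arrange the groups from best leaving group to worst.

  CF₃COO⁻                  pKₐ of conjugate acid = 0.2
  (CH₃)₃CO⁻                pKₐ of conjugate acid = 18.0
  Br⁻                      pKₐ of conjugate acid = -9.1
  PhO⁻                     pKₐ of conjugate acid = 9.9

Br⁻ > CF₃COO⁻ > PhO⁻ > (CH₃)₃CO⁻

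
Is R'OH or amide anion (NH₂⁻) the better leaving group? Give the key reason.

R'OH

R'OH is the better leaving group.
pKₐ(R'OH₂⁺) ≈ -2.4 versus pKₐ(NH₃) ≈ 38: R'OH is the much weaker base.
Neutral; leaves from a protonated ether (an oxonium ion, R–O(H)R'⁺).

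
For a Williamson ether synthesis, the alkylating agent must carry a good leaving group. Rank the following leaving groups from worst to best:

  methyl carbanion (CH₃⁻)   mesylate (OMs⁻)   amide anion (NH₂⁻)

methyl carbanion (CH₃⁻) < amide anion (NH₂⁻) < mesylate (OMs⁻)

Leaving-group ability tracks the stability of the departed species; conjugate-acid pKₐ is the usual yardstick (lower pKₐ → better LG).
mesylate (OMs⁻): pKₐ(CH₃SO₃H (MsOH)) ≈ -1.9
amide anion (NH₂⁻): pKₐ(NH₃) ≈ 38
methyl carbanion (CH₃⁻): pKₐ(CH₄) ≈ 48
Reversing gives the worst-to-best order requested.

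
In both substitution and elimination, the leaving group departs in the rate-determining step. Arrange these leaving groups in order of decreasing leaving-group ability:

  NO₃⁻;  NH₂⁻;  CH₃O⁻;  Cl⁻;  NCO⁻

Cl⁻: pKₐ(HCl) ≈ -7 — moderately weak base
NO₃⁻: pKₐ(HNO₃) ≈ -1.3 — resonance-delocalised over three oxygens
NCO⁻: pKₐ(HOCN) ≈ 3.5 — resonance between N and O
CH₃O⁻: pKₐ(CH₃OH) ≈ 15.5 — strong base; alkoxides do not leave unassisted
NH₂⁻: pKₐ(NH₃) ≈ 38 — extremely strong base; never a leaving group

Cl⁻ > NO₃⁻ > NCO⁻ > CH₃O⁻ > NH₂⁻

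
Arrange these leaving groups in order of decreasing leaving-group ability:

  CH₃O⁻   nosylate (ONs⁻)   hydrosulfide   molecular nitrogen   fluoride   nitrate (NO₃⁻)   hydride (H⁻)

molecular nitrogen > nosylate (ONs⁻) > nitrate (NO₃⁻) > fluoride > hydrosulfide > CH₃O⁻ > hydride (H⁻)

molecular nitrogen: no meaningful conjugate acid; N₂ departs as an exceptionally stable neutral molecule
nosylate (ONs⁻): pKₐ(p-O₂NC₆H₄SO₃H) ≈ -3.5
nitrate (NO₃⁻): pKₐ(HNO₃) ≈ -1.3
fluoride: pKₐ(HF) ≈ 3.2 — small and strongly basic; the poor halide leaving group
hydrosulfide: pKₐ(H₂S) ≈ 7 — larger and more polarisable than the oxygen analogue
CH₃O⁻: pKₐ(CH₃OH) ≈ 15.5 — strong base; alkoxides do not leave unassisted
hydride (H⁻): pKₐ(H₂) ≈ 36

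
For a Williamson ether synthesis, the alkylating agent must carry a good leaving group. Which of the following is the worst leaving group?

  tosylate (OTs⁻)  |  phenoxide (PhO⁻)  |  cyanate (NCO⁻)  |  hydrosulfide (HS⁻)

phenoxide (PhO⁻)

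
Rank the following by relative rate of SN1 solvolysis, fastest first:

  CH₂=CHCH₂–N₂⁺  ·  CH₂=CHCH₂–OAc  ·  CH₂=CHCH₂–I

CH₂=CHCH₂–N₂⁺ > CH₂=CHCH₂–I > CH₂=CHCH₂–OAc

The skeletons are identical, so relative rate is governed entirely by leaving-group ability.
Rank by basicity of the departing species: weakest base leaves most easily.
CH₂=CHCH₂–N₂⁺ loses N₂: no meaningful conjugate acid; N₂ departs as an exceptionally stable neutral molecule
CH₂=CHCH₂–I loses I⁻: pKₐ(HI) ≈ -10
CH₂=CHCH₂–OAc loses AcO⁻: pKₐ(CH₃COOH) ≈ 4.8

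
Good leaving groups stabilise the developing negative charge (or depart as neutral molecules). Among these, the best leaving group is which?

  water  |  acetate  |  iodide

iodide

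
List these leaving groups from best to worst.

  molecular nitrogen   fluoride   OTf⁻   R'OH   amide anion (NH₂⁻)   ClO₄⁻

molecular nitrogen > OTf⁻ > ClO₄⁻ > R'OH > fluoride > amide anion (NH₂⁻)

A good leaving group is a weak base: the lower the pKₐ of its conjugate acid, the more readily it departs.
molecular nitrogen: no meaningful conjugate acid; N₂ departs as an exceptionally stable neutral molecule
OTf⁻: pKₐ(CF₃SO₃H (triflic acid)) ≈ -14
ClO₄⁻: pKₐ(HClO₄) ≈ -10
R'OH: pKₐ(R'OH₂⁺) ≈ -2.4
fluoride: pKₐ(HF) ≈ 3.2
amide anion (NH₂⁻): pKₐ(NH₃) ≈ 38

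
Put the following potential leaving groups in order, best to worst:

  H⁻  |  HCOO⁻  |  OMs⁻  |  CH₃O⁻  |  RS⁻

Leaving-group ability tracks the stability of the departed species; conjugate-acid pKₐ is the usual yardstick (lower pKₐ → better LG).
OMs⁻: pKₐ(CH₃SO₃H (MsOH)) ≈ -1.9
HCOO⁻: pKₐ(HCOOH) ≈ 3.8 — resonance-stabilised carboxylate
RS⁻: pKₐ(RSH (a thiol)) ≈ 10.5
CH₃O⁻: pKₐ(CH₃OH) ≈ 15.5 — strong base; alkoxides do not leave unassisted
H⁻: pKₐ(H₂) ≈ 36 — extremely strong base; leaves only in special hydride-transfer contexts

OMs⁻ > HCOO⁻ > RS⁻ > CH₃O⁻ > H⁻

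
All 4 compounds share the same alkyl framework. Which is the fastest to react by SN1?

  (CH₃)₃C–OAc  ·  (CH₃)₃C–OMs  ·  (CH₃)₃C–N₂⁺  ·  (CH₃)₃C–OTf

With the same alkyl group throughout, only the leaving group differentiates the rates.
The more stable X⁻ (or X) is on its own — i.e. the weaker a base it is — the better a leaving group it makes.
(CH₃)₃C–N₂⁺ loses N₂: no meaningful conjugate acid; N₂ departs as an exceptionally stable neutral molecule
(CH₃)₃C–OTf loses OTf⁻: pKₐ(CF₃SO₃H (triflic acid)) ≈ -14
(CH₃)₃C–OMs loses OMs⁻: pKₐ(CH₃SO₃H (MsOH)) ≈ -1.9
(CH₃)₃C–OAc loses AcO⁻: pKₐ(CH₃COOH) ≈ 4.8

(CH₃)₃C–N₂⁺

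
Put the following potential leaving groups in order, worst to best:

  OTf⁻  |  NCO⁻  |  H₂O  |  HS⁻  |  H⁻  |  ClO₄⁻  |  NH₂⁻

NH₂⁻ < H⁻ < HS⁻ < NCO⁻ < H₂O < ClO₄⁻ < OTf⁻

Rank by basicity of the departing species: weakest base leaves most easily.
OTf⁻: pKₐ(CF₃SO₃H (triflic acid)) ≈ -14 — charge spread over three oxygens and a CF₃ group; the premier leaving group in synthesis
ClO₄⁻: pKₐ(HClO₄) ≈ -10 — extremely weak base; rarely used for safety reasons
H₂O: pKₐ(H₃O⁺) ≈ -1.7 — neutral; leaves from a protonated alcohol (R–OH₂⁺)
NCO⁻: pKₐ(HOCN) ≈ 3.5 — resonance between N and O
HS⁻: pKₐ(H₂S) ≈ 7 — larger and more polarisable than the oxygen analogue
H⁻: pKₐ(H₂) ≈ 36 — extremely strong base; leaves only in special hydride-transfer contexts
NH₂⁻: pKₐ(NH₃) ≈ 38 — extremely strong base; never a leaving group
The question asks for worst first, so the sequence is read in increasing leaving-group ability.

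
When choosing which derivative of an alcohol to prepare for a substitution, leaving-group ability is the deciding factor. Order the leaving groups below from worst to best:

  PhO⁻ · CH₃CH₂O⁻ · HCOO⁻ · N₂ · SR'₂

CH₃CH₂O⁻ < PhO⁻ < HCOO⁻ < SR'₂ < N₂

N₂: no meaningful conjugate acid; N₂ departs as an exceptionally stable neutral molecule
SR'₂: pKₐ(R'₂SH⁺) ≈ -7 — neutral; leaves from a sulfonium salt (R–SR'₂⁺)
HCOO⁻: pKₐ(HCOOH) ≈ 3.8 — resonance-stabilised carboxylate
PhO⁻: pKₐ(C₆H₅OH (phenol)) ≈ 10 — resonance into the ring helps, but still a poor LG
CH₃CH₂O⁻: pKₐ(CH₃CH₂OH) ≈ 16 — strong base; alkoxides do not leave unassisted
The question asks for worst first, so the sequence is read in increasing leaving-group ability.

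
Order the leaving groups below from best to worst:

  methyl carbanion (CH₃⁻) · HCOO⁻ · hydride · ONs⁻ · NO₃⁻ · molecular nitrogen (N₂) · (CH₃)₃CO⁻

molecular nitrogen (N₂) > ONs⁻ > NO₃⁻ > HCOO⁻ > (CH₃)₃CO⁻ > hydride > methyl carbanion (CH₃⁻)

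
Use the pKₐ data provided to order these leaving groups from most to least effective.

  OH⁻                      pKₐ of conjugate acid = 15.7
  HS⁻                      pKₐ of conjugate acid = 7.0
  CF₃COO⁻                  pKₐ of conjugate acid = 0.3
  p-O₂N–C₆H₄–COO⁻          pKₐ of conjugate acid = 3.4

Lower conjugate-acid pKₐ ⇒ weaker base ⇒ better leaving group.
Sorting by the given values: CF₃COO⁻ (0.3), p-O₂N–C₆H₄–COO⁻ (3.4), HS⁻ (7.0), OH⁻ (15.7).

CF₃COO⁻ > p-O₂N–C₆H₄–COO⁻ > HS⁻ > OH⁻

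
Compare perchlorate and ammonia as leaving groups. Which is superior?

perchlorate

perchlorate is the better leaving group.
pKₐ(HClO₄) ≈ -10 versus pKₐ(NH₄⁺) ≈ 9.2: perchlorate is the much weaker base.
Extremely weak base; rarely used for safety reasons.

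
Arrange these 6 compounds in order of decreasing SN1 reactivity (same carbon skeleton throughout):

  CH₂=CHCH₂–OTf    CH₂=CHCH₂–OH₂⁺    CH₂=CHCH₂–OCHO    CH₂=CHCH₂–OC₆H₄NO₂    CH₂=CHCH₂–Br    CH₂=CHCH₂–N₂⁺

The skeletons are identical, so relative rate is governed entirely by leaving-group ability.
The more stable X⁻ (or X) is on its own — i.e. the weaker a base it is — the better a leaving group it makes.
CH₂=CHCH₂–N₂⁺ loses N₂: no meaningful conjugate acid; N₂ departs as an exceptionally stable neutral molecule
CH₂=CHCH₂–OTf loses OTf⁻: pKₐ(CF₃SO₃H (triflic acid)) ≈ -14
CH₂=CHCH₂–Br loses Br⁻: pKₐ(HBr) ≈ -9
CH₂=CHCH₂–OH₂⁺ loses H₂O: pKₐ(H₃O⁺) ≈ -1.7
CH₂=CHCH₂–OCHO loses HCOO⁻: pKₐ(HCOOH) ≈ 3.8
CH₂=CHCH₂–OC₆H₄NO₂ loses p-O₂N–C₆H₄–O⁻: pKₐ(p-nitrophenol) ≈ 7.2

CH₂=CHCH₂–N₂⁺ > CH₂=CHCH₂–OTf > CH₂=CHCH₂–Br > CH₂=CHCH₂–OH₂⁺ > CH₂=CHCH₂–OCHO > CH₂=CHCH₂–OC₆H₄NO₂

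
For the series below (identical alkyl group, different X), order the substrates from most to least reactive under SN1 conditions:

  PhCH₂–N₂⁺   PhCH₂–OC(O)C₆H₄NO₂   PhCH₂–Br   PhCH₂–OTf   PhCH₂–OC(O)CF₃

PhCH₂–N₂⁺ > PhCH₂–OTf > PhCH₂–Br > PhCH₂–OC(O)CF₃ > PhCH₂–OC(O)C₆H₄NO₂

With the same alkyl group throughout, only the leaving group differentiates the rates.
Leaving-group ability tracks the stability of the departed species; conjugate-acid pKₐ is the usual yardstick (lower pKₐ → better LG).
PhCH₂–N₂⁺ loses N₂: no meaningful conjugate acid; N₂ departs as an exceptionally stable neutral molecule
PhCH₂–OTf loses OTf⁻: pKₐ(CF₃SO₃H (triflic acid)) ≈ -14
PhCH₂–Br loses Br⁻: pKₐ(HBr) ≈ -9
PhCH₂–OC(O)CF₃ loses CF₃COO⁻: pKₐ(CF₃COOH) ≈ 0.2
PhCH₂–OC(O)C₆H₄NO₂ loses p-O₂N–C₆H₄–COO⁻: pKₐ(p-nitrobenzoic acid) ≈ 3.4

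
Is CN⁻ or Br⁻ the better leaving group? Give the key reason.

Br⁻

Br⁻ is the better leaving group.
pKₐ(HBr) ≈ -9 versus pKₐ(HCN) ≈ 9.2: Br⁻ is the much weaker base.
Weak base; good leaving group.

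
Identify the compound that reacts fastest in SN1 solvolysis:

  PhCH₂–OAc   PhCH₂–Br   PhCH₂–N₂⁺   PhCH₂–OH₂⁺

PhCH₂–N₂⁺

Same R in every case — rank the leaving groups.
A good leaving group is a weak base: the lower the pKₐ of its conjugate acid, the more readily it departs.
PhCH₂–N₂⁺ loses N₂: no meaningful conjugate acid; N₂ departs as an exceptionally stable neutral molecule
PhCH₂–Br loses Br⁻: pKₐ(HBr) ≈ -9
PhCH₂–OH₂⁺ loses H₂O: pKₐ(H₃O⁺) ≈ -1.7
PhCH₂–OAc loses AcO⁻: pKₐ(CH₃COOH) ≈ 4.8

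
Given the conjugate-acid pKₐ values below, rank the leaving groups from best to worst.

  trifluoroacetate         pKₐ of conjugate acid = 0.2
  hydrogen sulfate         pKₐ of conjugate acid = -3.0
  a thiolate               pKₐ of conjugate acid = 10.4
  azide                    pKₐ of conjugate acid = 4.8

hydrogen sulfate > trifluoroacetate > azide > a thiolate

Lower conjugate-acid pKₐ ⇒ weaker base ⇒ better leaving group.
Sorting by the given values: hydrogen sulfate (-3.0), trifluoroacetate (0.2), azide (4.8), a thiolate (10.4).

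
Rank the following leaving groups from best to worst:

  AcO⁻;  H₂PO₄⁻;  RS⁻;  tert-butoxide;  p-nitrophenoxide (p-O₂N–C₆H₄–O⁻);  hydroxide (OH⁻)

Rank by basicity of the departing species: weakest base leaves most easily.
H₂PO₄⁻: pKₐ(H₃PO₄) ≈ 2.1
AcO⁻: pKₐ(CH₃COOH) ≈ 4.8
p-nitrophenoxide (p-O₂N–C₆H₄–O⁻): pKₐ(p-nitrophenol) ≈ 7.2
RS⁻: pKₐ(RSH (a thiol)) ≈ 10.5
hydroxide (OH⁻): pKₐ(H₂O) ≈ 15.7
tert-butoxide: pKₐ(t-BuOH) ≈ 18

H₂PO₄⁻ > AcO⁻ > p-nitrophenoxide (p-O₂N–C₆H₄–O⁻) > RS⁻ > hydroxide (OH⁻) > tert-butoxide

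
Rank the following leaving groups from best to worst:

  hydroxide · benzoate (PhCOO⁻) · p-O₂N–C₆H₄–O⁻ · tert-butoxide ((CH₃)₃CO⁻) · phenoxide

benzoate (PhCOO⁻) > p-O₂N–C₆H₄–O⁻ > phenoxide > hydroxide > tert-butoxide ((CH₃)₃CO⁻)

A good leaving group is a weak base: the lower the pKₐ of its conjugate acid, the more readily it departs.
benzoate (PhCOO⁻): pKₐ(C₆H₅COOH) ≈ 4.2
p-O₂N–C₆H₄–O⁻: pKₐ(p-nitrophenol) ≈ 7.2
phenoxide: pKₐ(C₆H₅OH (phenol)) ≈ 10
hydroxide: pKₐ(H₂O) ≈ 15.7
tert-butoxide ((CH₃)₃CO⁻): pKₐ(t-BuOH) ≈ 18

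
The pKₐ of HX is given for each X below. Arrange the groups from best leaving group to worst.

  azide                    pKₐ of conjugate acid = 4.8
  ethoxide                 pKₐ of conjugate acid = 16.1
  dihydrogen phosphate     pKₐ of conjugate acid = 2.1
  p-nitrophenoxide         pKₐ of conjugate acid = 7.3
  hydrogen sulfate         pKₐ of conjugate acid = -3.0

Lower conjugate-acid pKₐ ⇒ weaker base ⇒ better leaving group.
Sorting by the given values: hydrogen sulfate (-3.0), dihydrogen phosphate (2.1), azide (4.8), p-nitrophenoxide (7.3), ethoxide (16.1).

hydrogen sulfate > dihydrogen phosphate > azide > p-nitrophenoxide > ethoxide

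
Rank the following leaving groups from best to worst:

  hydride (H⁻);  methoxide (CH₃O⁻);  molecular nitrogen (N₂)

molecular nitrogen (N₂) > methoxide (CH₃O⁻) > hydride (H⁻)

molecular nitrogen (N₂): no meaningful conjugate acid; N₂ departs as an exceptionally stable neutral molecule
methoxide (CH₃O⁻): pKₐ(CH₃OH) ≈ 15.5
hydride (H⁻): pKₐ(H₂) ≈ 36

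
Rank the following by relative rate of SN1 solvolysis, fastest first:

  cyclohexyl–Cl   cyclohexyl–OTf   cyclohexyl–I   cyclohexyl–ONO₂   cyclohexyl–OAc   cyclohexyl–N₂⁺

With the same alkyl group throughout, only the leaving group differentiates the rates.
The more stable X⁻ (or X) is on its own — i.e. the weaker a base it is — the better a leaving group it makes.
cyclohexyl–N₂⁺ loses N₂: no meaningful conjugate acid; N₂ departs as an exceptionally stable neutral molecule
cyclohexyl–OTf loses OTf⁻: pKₐ(CF₃SO₃H (triflic acid)) ≈ -14
cyclohexyl–I loses I⁻: pKₐ(HI) ≈ -10
cyclohexyl–Cl loses Cl⁻: pKₐ(HCl) ≈ -7
cyclohexyl–ONO₂ loses NO₃⁻: pKₐ(HNO₃) ≈ -1.3
cyclohexyl–OAc loses AcO⁻: pKₐ(CH₃COOH) ≈ 4.8

cyclohexyl–N₂⁺ > cyclohexyl–OTf > cyclohexyl–I > cyclohexyl–Cl > cyclohexyl–ONO₂ > cyclohexyl–OAc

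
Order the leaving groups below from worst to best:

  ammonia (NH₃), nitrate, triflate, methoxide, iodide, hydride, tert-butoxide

Rank by basicity of the departing species: weakest base leaves most easily.
triflate: pKₐ(CF₃SO₃H (triflic acid)) ≈ -14 — charge spread over three oxygens and a CF₃ group; the premier leaving group in synthesis
iodide: pKₐ(HI) ≈ -10 — large, highly polarisable; very weak base
nitrate: pKₐ(HNO₃) ≈ -1.3
ammonia (NH₃): pKₐ(NH₄⁺) ≈ 9.2 — neutral but moderately basic; leaves from R–NH₃⁺
methoxide: pKₐ(CH₃OH) ≈ 15.5
tert-butoxide: pKₐ(t-BuOH) ≈ 18 — bulky, strongly basic alkoxide
hydride: pKₐ(H₂) ≈ 36
The question asks for worst first, so the sequence is read in increasing leaving-group ability.

hydride < tert-butoxide < methoxide < ammonia (NH₃) < nitrate < iodide < triflate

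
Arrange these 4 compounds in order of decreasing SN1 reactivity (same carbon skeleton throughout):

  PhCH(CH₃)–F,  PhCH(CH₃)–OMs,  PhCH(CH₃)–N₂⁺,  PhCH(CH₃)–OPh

Identical carbon frameworks mean the comparison reduces to leaving-group quality.
Rank by basicity of the departing species: weakest base leaves most easily.
PhCH(CH₃)–N₂⁺ loses N₂: no meaningful conjugate acid; N₂ departs as an exceptionally stable neutral molecule
PhCH(CH₃)–OMs loses OMs⁻: pKₐ(CH₃SO₃H (MsOH)) ≈ -1.9
PhCH(CH₃)–F loses F⁻: pKₐ(HF) ≈ 3.2
PhCH(CH₃)–OPh loses PhO⁻: pKₐ(C₆H₅OH (phenol)) ≈ 10

PhCH(CH₃)–N₂⁺ > PhCH(CH₃)–OMs > PhCH(CH₃)–F > PhCH(CH₃)–OPh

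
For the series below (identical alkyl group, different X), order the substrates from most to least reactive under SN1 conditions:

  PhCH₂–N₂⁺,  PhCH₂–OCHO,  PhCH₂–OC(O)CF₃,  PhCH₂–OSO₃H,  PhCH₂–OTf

The skeletons are identical, so relative rate is governed entirely by leaving-group ability.
A good leaving group is a weak base: the lower the pKₐ of its conjugate acid, the more readily it departs.
PhCH₂–N₂⁺ loses N₂: no meaningful conjugate acid; N₂ departs as an exceptionally stable neutral molecule
PhCH₂–OTf loses OTf⁻: pKₐ(CF₃SO₃H (triflic acid)) ≈ -14
PhCH₂–OSO₃H loses HSO₄⁻: pKₐ(H₂SO₄) ≈ -3
PhCH₂–OC(O)CF₃ loses CF₃COO⁻: pKₐ(CF₃COOH) ≈ 0.2
PhCH₂–OCHO loses HCOO⁻: pKₐ(HCOOH) ≈ 3.8

PhCH₂–N₂⁺ > PhCH₂–OTf > PhCH₂–OSO₃H > PhCH₂–OC(O)CF₃ > PhCH₂–OCHO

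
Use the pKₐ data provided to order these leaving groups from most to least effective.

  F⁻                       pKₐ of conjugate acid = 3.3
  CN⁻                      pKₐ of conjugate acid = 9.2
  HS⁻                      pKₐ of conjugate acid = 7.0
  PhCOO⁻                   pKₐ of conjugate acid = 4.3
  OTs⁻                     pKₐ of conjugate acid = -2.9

Lower conjugate-acid pKₐ ⇒ weaker base ⇒ better leaving group.
Sorting by the given values: OTs⁻ (-2.9), F⁻ (3.3), PhCOO⁻ (4.3), HS⁻ (7.0), CN⁻ (9.2).

OTs⁻ > F⁻ > PhCOO⁻ > HS⁻ > CN⁻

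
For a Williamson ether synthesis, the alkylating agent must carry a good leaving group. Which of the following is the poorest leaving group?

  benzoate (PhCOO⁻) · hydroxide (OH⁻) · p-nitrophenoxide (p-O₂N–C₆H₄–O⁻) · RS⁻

hydroxide (OH⁻)

Leaving-group ability tracks the stability of the departed species; conjugate-acid pKₐ is the usual yardstick (lower pKₐ → better LG).
benzoate (PhCOO⁻): pKₐ(C₆H₅COOH) ≈ 4.2
p-nitrophenoxide (p-O₂N–C₆H₄–O⁻): pKₐ(p-nitrophenol) ≈ 7.2
RS⁻: pKₐ(RSH (a thiol)) ≈ 10.5
hydroxide (OH⁻): pKₐ(H₂O) ≈ 15.7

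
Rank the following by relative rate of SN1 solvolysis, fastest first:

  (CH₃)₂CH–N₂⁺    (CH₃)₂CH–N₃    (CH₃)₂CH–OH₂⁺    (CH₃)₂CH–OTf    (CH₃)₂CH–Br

Same R in every case — rank the leaving groups.
Leaving-group ability tracks the stability of the departed species; conjugate-acid pKₐ is the usual yardstick (lower pKₐ → better LG).
(CH₃)₂CH–N₂⁺ loses N₂: no meaningful conjugate acid; N₂ departs as an exceptionally stable neutral molecule
(CH₃)₂CH–OTf loses OTf⁻: pKₐ(CF₃SO₃H (triflic acid)) ≈ -14
(CH₃)₂CH–Br loses Br⁻: pKₐ(HBr) ≈ -9
(CH₃)₂CH–OH₂⁺ loses H₂O: pKₐ(H₃O⁺) ≈ -1.7
(CH₃)₂CH–N₃ loses N₃⁻: pKₐ(HN₃) ≈ 4.7

(CH₃)₂CH–N₂⁺ > (CH₃)₂CH–OTf > (CH₃)₂CH–Br > (CH₃)₂CH–OH₂⁺ > (CH₃)₂CH–N₃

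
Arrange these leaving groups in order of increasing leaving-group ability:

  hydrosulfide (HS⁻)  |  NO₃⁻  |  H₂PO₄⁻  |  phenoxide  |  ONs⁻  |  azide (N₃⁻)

ONs⁻: pKₐ(p-O₂NC₆H₄SO₃H) ≈ -3.5
NO₃⁻: pKₐ(HNO₃) ≈ -1.3
H₂PO₄⁻: pKₐ(H₃PO₄) ≈ 2.1
azide (N₃⁻): pKₐ(HN₃) ≈ 4.7
hydrosulfide (HS⁻): pKₐ(H₂S) ≈ 7
phenoxide: pKₐ(C₆H₅OH (phenol)) ≈ 10
Reversing gives the worst-to-best order requested.

phenoxide < hydrosulfide (HS⁻) < azide (N₃⁻) < H₂PO₄⁻ < NO₃⁻ < ONs⁻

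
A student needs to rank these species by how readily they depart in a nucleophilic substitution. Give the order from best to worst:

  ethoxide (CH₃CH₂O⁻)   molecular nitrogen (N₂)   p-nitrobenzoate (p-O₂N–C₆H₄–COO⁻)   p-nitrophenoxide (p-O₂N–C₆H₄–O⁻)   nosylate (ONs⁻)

molecular nitrogen (N₂) > nosylate (ONs⁻) > p-nitrobenzoate (p-O₂N–C₆H₄–COO⁻) > p-nitrophenoxide (p-O₂N–C₆H₄–O⁻) > ethoxide (CH₃CH₂O⁻)

The more stable X⁻ (or X) is on its own — i.e. the weaker a base it is — the better a leaving group it makes.
molecular nitrogen (N₂): no meaningful conjugate acid; N₂ departs as an exceptionally stable neutral molecule
nosylate (ONs⁻): pKₐ(p-O₂NC₆H₄SO₃H) ≈ -3.5
p-nitrobenzoate (p-O₂N–C₆H₄–COO⁻): pKₐ(p-nitrobenzoic acid) ≈ 3.4
p-nitrophenoxide (p-O₂N–C₆H₄–O⁻): pKₐ(p-nitrophenol) ≈ 7.2
ethoxide (CH₃CH₂O⁻): pKₐ(CH₃CH₂OH) ≈ 16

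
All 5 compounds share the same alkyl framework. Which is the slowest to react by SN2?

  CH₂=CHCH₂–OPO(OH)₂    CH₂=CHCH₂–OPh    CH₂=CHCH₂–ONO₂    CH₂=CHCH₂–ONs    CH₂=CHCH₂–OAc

Same R in every case — rank the leaving groups.
A good leaving group is a weak base: the lower the pKₐ of its conjugate acid, the more readily it departs.
CH₂=CHCH₂–ONs loses ONs⁻: pKₐ(p-O₂NC₆H₄SO₃H) ≈ -3.5
CH₂=CHCH₂–ONO₂ loses NO₃⁻: pKₐ(HNO₃) ≈ -1.3
CH₂=CHCH₂–OPO(OH)₂ loses H₂PO₄⁻: pKₐ(H₃PO₄) ≈ 2.1
CH₂=CHCH₂–OAc loses AcO⁻: pKₐ(CH₃COOH) ≈ 4.8
CH₂=CHCH₂–OPh loses PhO⁻: pKₐ(C₆H₅OH (phenol)) ≈ 10

CH₂=CHCH₂–OPh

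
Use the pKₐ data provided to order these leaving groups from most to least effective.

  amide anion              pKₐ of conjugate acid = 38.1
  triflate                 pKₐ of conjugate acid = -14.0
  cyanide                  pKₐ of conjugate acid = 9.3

Lower conjugate-acid pKₐ ⇒ weaker base ⇒ better leaving group.
Sorting by the given values: triflate (-14.0), cyanide (9.3), amide anion (38.1).

triflate > cyanide > amide anion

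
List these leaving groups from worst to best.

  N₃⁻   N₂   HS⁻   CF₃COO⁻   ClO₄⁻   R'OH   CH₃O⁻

CH₃O⁻ < HS⁻ < N₃⁻ < CF₃COO⁻ < R'OH < ClO₄⁻ < N₂

The more stable X⁻ (or X) is on its own — i.e. the weaker a base it is — the better a leaving group it makes.
N₂: no meaningful conjugate acid; N₂ departs as an exceptionally stable neutral molecule
ClO₄⁻: pKₐ(HClO₄) ≈ -10 — extremely weak base; rarely used for safety reasons
R'OH: pKₐ(R'OH₂⁺) ≈ -2.4 — neutral; leaves from a protonated ether (an oxonium ion, R–O(H)R'⁺)
CF₃COO⁻: pKₐ(CF₃COOH) ≈ 0.2
N₃⁻: pKₐ(HN₃) ≈ 4.7 — linear, resonance-stabilised
HS⁻: pKₐ(H₂S) ≈ 7
CH₃O⁻: pKₐ(CH₃OH) ≈ 15.5 — strong base; alkoxides do not leave unassisted
The question asks for worst first, so the sequence is read in increasing leaving-group ability.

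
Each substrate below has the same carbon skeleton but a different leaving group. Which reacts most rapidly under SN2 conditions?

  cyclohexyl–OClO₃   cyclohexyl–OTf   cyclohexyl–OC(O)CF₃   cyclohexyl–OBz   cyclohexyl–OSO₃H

cyclohexyl–OTf

The skeletons are identical, so relative rate is governed entirely by leaving-group ability.
Leaving-group ability tracks the stability of the departed species; conjugate-acid pKₐ is the usual yardstick (lower pKₐ → better LG).
cyclohexyl–OTf loses OTf⁻: pKₐ(CF₃SO₃H (triflic acid)) ≈ -14
cyclohexyl–OClO₃ loses ClO₄⁻: pKₐ(HClO₄) ≈ -10
cyclohexyl–OSO₃H loses HSO₄⁻: pKₐ(H₂SO₄) ≈ -3
cyclohexyl–OC(O)CF₃ loses CF₃COO⁻: pKₐ(CF₃COOH) ≈ 0.2
cyclohexyl–OBz loses PhCOO⁻: pKₐ(C₆H₅COOH) ≈ 4.2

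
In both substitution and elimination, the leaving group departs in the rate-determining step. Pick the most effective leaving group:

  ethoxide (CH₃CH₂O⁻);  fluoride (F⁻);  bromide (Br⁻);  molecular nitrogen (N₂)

molecular nitrogen (N₂): no meaningful conjugate acid; N₂ departs as an exceptionally stable neutral molecule
bromide (Br⁻): pKₐ(HBr) ≈ -9
fluoride (F⁻): pKₐ(HF) ≈ 3.2
ethoxide (CH₃CH₂O⁻): pKₐ(CH₃CH₂OH) ≈ 16

molecular nitrogen (N₂)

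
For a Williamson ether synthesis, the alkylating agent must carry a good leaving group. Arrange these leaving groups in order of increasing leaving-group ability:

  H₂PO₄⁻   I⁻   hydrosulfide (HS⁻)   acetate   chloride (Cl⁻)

hydrosulfide (HS⁻) < acetate < H₂PO₄⁻ < chloride (Cl⁻) < I⁻

I⁻: pKₐ(HI) ≈ -10
chloride (Cl⁻): pKₐ(HCl) ≈ -7
H₂PO₄⁻: pKₐ(H₃PO₄) ≈ 2.1
acetate: pKₐ(CH₃COOH) ≈ 4.8
hydrosulfide (HS⁻): pKₐ(H₂S) ≈ 7
The question asks for worst first, so the sequence is read in increasing leaving-group ability.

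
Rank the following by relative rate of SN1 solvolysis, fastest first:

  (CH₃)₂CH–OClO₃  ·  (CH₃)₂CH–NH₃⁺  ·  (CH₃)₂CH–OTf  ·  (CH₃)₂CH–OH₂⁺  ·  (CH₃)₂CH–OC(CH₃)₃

(CH₃)₂CH–OTf > (CH₃)₂CH–OClO₃ > (CH₃)₂CH–OH₂⁺ > (CH₃)₂CH–NH₃⁺ > (CH₃)₂CH–OC(CH₃)₃

Same R in every case — rank the leaving groups.
A good leaving group is a weak base: the lower the pKₐ of its conjugate acid, the more readily it departs.
(CH₃)₂CH–OTf loses OTf⁻: pKₐ(CF₃SO₃H (triflic acid)) ≈ -14
(CH₃)₂CH–OClO₃ loses ClO₄⁻: pKₐ(HClO₄) ≈ -10
(CH₃)₂CH–OH₂⁺ loses H₂O: pKₐ(H₃O⁺) ≈ -1.7
(CH₃)₂CH–NH₃⁺ loses NH₃: pKₐ(NH₄⁺) ≈ 9.2
(CH₃)₂CH–OC(CH₃)₃ loses (CH₃)₃CO⁻: pKₐ(t-BuOH) ≈ 18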